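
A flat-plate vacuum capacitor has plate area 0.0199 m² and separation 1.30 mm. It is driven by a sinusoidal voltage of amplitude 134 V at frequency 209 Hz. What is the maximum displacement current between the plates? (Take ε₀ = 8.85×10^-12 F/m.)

The displacement current equals the conduction current C dV/dt, which peaks at C V₀ ω.
With C = ε₀A/d = (8.85×10^-12)(0.0199)/(1.30×10^-3) = 1.355×10^-10 F and ω = 2πf = 1313 rad/s, I_d,max = (1.355×10^-10)(134)(1313) = 2.38×10^-5 A.

2.38×10^-5 A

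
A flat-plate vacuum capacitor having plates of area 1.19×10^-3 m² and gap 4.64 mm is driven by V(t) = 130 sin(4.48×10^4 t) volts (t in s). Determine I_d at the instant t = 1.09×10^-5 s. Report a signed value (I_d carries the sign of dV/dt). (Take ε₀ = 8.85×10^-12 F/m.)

1.17×10^-5 A

C = ε₀A/d = (8.85×10^-12)(1.19×10^-3)/(4.64×10^-3) = 2.270×10^-12 F. dV/dt = V₀ω·cos(ωt); at ωt = 0.48832 rad this factor is 0.8831.
I_d = C dV/dt = (2.270×10^-12)(130)(4.48×10^4)(0.8831) = 1.17×10^-5 A.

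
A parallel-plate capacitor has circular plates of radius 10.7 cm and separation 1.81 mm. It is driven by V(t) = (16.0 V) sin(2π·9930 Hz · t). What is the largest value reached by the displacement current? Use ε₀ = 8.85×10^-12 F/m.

1.76×10^-4 A

The displacement current equals the conduction current C dV/dt, which peaks at C V₀ ω.
With C = ε₀A/d = (8.85×10^-12)(0.03597)/(1.81×10^-3) = 1.759×10^-10 F and ω = 2πf = 6.239×10^4 rad/s, I_d,max = (1.759×10^-10)(16.0)(6.239×10^4) = 1.76×10^-4 A.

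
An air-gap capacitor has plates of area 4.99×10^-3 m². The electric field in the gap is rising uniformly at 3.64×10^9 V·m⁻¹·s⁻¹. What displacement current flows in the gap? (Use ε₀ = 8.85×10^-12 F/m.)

I_d = ε₀ A (dE/dt) = (8.85×10^-12)(4.99×10^-3 m²)(3.64×10^9) = 1.61×10^-4 A.

1.61×10^-4 A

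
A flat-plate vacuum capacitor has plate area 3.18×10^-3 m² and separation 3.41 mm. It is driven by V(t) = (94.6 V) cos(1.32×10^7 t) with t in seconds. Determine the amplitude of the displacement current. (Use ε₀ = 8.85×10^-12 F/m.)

(dE/dt)_max = V₀ω/d = 3.662×10^11 V/(m·s); ω = 1.32×10^7 rad/s.
I_d,max = ε₀ A (dE/dt)_max = (8.85×10^-12)(3.18×10^-3)(3.662×10^11) = 0.0103 A.

0.0103 A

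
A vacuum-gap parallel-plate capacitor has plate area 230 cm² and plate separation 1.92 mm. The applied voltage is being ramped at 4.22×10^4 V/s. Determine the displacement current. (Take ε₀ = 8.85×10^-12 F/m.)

The displacement current equals the charging current C dV/dt. With C = ε₀A/d = (8.85×10^-12)(0.0230)/(1.92×10^-3) = 1.060×10^-10 F, I_d = (1.060×10^-10)(4.22×10^4) = 4.47×10^-6 A.

4.47×10^-6 A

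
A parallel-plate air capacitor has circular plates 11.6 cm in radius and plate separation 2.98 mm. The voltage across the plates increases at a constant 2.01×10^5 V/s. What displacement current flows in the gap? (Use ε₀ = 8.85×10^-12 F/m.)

2.52×10^-5 A

C = ε₀A/d = (8.85×10^-12)(0.04227)/(2.98×10^-3) = 1.255×10^-10 F.
I_d = C dV/dt = (1.255×10^-10)(2.01×10^5) = 2.52×10^-5 A.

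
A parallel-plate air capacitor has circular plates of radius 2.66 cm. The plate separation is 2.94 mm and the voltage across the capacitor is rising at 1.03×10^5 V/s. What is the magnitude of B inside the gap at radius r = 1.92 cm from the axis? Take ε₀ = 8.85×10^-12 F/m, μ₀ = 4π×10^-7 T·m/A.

3.74×10^-12 T

I_d = C dV/dt with C = ε₀πR²/d = 6.692×10^-12 F, so I_d = (6.692×10^-12)(1.03×10^5) = 6.893×10^-7 A.
An Ampèrian loop of radius r encloses a fraction (r/R)² of I_d. Then B·2πr = μ₀ I_d (r/R)², giving B = μ₀ I_d r/(2πR²) = 3.74×10^-12 T.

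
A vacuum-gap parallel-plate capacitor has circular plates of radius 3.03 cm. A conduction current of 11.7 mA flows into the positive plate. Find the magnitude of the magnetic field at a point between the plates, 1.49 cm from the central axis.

Between the plates the displacement current equals the wire current: I_d = 11.7 mA = 0.0117 A.
An Ampèrian loop of radius r encloses a fraction (r/R)² of I_d. Then B·2πr = μ₀ I_d (r/R)², giving B = μ₀ I_d r/(2πR²) = 3.80×10^-8 T.

3.80×10^-8 T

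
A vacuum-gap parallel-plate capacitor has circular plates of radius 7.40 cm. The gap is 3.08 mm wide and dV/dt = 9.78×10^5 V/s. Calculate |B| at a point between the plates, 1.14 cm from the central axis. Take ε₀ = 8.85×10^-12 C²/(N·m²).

2.01×10^-11 T

I_d = C dV/dt with C = ε₀πR²/d = 4.942×10^-11 F, so I_d = (4.942×10^-11)(9.78×10^5) = 4.833×10^-5 A.
For r < R the Ampère–Maxwell law gives B(2πr) = μ₀ I_d (r²/R²), so B = μ₀ I_d r/(2πR²) = (4π×10^-7)(4.833×10^-5)(0.0114)/(2π·0.0740²) = 2.01×10^-11 T.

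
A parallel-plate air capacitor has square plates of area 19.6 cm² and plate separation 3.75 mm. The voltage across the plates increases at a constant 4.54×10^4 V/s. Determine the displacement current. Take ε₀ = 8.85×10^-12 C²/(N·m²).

E = V/d so dE/dt = (dV/dt)/d = 1.211×10^7 V/(m·s), and I_d = ε₀ A dE/dt = (8.85×10^-12)(1.96×10^-3)(1.211×10^7) = 2.10×10^-7 A.

2.10×10^-7 A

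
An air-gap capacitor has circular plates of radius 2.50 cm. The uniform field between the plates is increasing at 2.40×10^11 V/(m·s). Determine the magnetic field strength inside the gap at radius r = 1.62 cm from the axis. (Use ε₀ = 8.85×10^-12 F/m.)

Total displacement current: I_d = ε₀(πR²)(dE/dt) = (8.85×10^-12)(1.963×10^-3)(2.40×10^11) = 4.169×10^-3 A.
∮B·dl = μ₀ I_d,enc with I_d,enc = I_d r²/R² = 1.751×10^-3 A; so B = μ₀ I_d,enc/(2πr) = 2.16×10^-8 T.

2.16×10^-8 T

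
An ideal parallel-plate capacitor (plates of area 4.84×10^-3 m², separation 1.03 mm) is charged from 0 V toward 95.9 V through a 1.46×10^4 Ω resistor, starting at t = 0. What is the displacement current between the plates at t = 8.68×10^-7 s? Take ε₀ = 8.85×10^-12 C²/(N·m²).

With C = ε₀A/d = (8.85×10^-12)(4.84×10^-3)/(1.03×10^-3) = 4.159×10^-11 F, the time constant is τ = RC = 6.072×10^-7 s, so t/τ = 1.430 and e^(−t/τ) = 0.2393.
I_d = I_cond = (V₀/R) e^(−t/τ) = (6.568×10^-3)(0.2393) = 1.57×10^-3 A.

1.57×10^-3 A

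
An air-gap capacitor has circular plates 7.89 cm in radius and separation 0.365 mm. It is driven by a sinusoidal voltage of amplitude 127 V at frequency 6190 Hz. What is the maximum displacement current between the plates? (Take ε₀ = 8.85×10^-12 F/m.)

2.34×10^-3 A

C = ε₀A/d = (8.85×10^-12)(0.01956)/(3.65×10^-4) = 4.743×10^-10 F; ω = 2πf = 3.889×10^4 rad/s.
I_d = C dV/dt, so |I_d|_max = C V₀ ω = (4.743×10^-10)(127)(3.889×10^4) = 2.34×10^-3 A.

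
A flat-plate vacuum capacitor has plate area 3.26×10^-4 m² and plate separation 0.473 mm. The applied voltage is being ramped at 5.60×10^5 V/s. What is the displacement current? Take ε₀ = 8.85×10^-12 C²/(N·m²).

The displacement current equals the charging current C dV/dt. With C = ε₀A/d = (8.85×10^-12)(3.26×10^-4)/(4.73×10^-4) = 6.100×10^-12 F, I_d = (6.100×10^-12)(5.60×10^5) = 3.42×10^-6 A.

3.42×10^-6 A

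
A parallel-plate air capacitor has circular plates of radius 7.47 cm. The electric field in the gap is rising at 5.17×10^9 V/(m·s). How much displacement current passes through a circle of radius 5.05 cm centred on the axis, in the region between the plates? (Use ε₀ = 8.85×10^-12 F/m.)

3.67×10^-4 A

Total displacement current: I_d = ε₀(πR²)(dE/dt) = (8.85×10^-12)(0.01753)(5.17×10^9) = 8.021×10^-4 A.
Through an area πr² the displacement current is I_d·(πr²/πR²) = I_d (r/R)² = 3.67×10^-4 A.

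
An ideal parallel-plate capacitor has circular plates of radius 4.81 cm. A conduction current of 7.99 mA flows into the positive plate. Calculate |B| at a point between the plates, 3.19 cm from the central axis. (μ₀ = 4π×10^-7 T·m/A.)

No conduction current crosses the gap, so I_d there equals the 7.99×10^-3 A in the leads.
∮B·dl = μ₀ I_d,enc with I_d,enc = I_d r²/R² = 3.514×10^-3 A; so B = μ₀ I_d,enc/(2πr) = 2.20×10^-8 T.

2.20×10^-8 T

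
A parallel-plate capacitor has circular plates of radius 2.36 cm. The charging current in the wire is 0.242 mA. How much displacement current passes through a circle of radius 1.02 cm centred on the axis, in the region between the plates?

4.52×10^-5 A

By continuity the displacement current in the gap matches the conduction current: I_d = 2.42×10^-4 A.
Through an area πr² the displacement current is I_d·(πr²/πR²) = I_d (r/R)² = 4.52×10^-5 A.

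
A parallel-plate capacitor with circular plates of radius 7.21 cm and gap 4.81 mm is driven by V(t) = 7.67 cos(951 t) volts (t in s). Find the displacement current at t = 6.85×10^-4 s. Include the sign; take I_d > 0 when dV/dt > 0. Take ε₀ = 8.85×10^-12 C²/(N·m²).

-1.33×10^-7 A

dV/dt = (7.67)(951)·−sin(0.651435) = -4423 V/s.
I_d = C dV/dt with C = ε₀A/d = (8.85×10^-12)(0.01633)/(4.81×10^-3) = 3.005×10^-11 F, so I_d = (3.005×10^-11)(-4423) = -1.33×10^-7 A.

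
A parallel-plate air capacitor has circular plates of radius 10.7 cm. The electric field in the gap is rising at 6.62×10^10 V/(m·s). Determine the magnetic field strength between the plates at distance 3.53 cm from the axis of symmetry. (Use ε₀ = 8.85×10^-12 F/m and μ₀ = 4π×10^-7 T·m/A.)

1.30×10^-8 T

Total displacement current: I_d = ε₀(πR²)(dE/dt) = (8.85×10^-12)(0.03597)(6.62×10^10) = 0.02107 A.
∮B·dl = μ₀ I_d,enc with I_d,enc = I_d r²/R² = 2.293×10^-3 A; so B = μ₀ I_d,enc/(2πr) = 1.30×10^-8 T.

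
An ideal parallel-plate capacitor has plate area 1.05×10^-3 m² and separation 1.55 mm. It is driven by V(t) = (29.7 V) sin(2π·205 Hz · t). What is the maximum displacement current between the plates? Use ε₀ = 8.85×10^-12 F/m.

(dE/dt)_max = V₀ω/d = 2.468×10^7 V/(m·s); ω = 2πf = 1288 rad/s.
I_d,max = ε₀ A (dE/dt)_max = (8.85×10^-12)(1.05×10^-3)(2.468×10^7) = 2.29×10^-7 A.

2.29×10^-7 A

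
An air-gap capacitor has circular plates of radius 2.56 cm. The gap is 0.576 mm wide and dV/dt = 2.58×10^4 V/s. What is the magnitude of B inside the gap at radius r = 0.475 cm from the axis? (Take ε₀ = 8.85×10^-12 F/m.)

1.18×10^-12 T

I_d = C dV/dt with C = ε₀πR²/d = 3.164×10^-11 F, so I_d = (3.164×10^-11)(2.58×10^4) = 8.163×10^-7 A.
An Ampèrian loop of radius r encloses a fraction (r/R)² of I_d. Then B·2πr = μ₀ I_d (r/R)², giving B = μ₀ I_d r/(2πR²) = 1.18×10^-12 T.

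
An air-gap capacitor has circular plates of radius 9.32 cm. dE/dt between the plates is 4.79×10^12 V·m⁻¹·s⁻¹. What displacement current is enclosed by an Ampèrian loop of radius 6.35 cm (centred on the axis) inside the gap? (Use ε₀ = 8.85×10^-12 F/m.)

I_d = ε₀ dΦ_E/dt = ε₀ πR² (dE/dt) = (8.85×10^-12)(0.02729)(4.79×10^12) = 1.157 A through the full plate area.
Through an area πr² the displacement current is I_d·(πr²/πR²) = I_d (r/R)² = 0.537 A.

0.537 A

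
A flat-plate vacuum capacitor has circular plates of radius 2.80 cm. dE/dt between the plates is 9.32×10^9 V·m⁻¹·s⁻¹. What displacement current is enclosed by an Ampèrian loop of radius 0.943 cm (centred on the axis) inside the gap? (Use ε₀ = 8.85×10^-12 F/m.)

Total displacement current: I_d = ε₀(πR²)(dE/dt) = (8.85×10^-12)(2.463×10^-3)(9.32×10^9) = 2.032×10^-4 A.
Since J_d is uniform, the enclosed fraction is (r/R)² = 0.1134, giving I_d,enc = 2.30×10^-5 A.

2.30×10^-5 A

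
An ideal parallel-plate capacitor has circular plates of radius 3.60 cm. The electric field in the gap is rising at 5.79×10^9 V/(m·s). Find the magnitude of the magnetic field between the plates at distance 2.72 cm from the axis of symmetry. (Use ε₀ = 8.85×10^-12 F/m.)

8.76×10^-10 T

Through the whole plate area (πR² = 4.072×10^-3 m²), I_d = ε₀ πR² dE/dt = 2.087×10^-4 A.
An Ampèrian loop of radius r encloses a fraction (r/R)² of I_d. Then B·2πr = μ₀ I_d (r/R)², giving B = μ₀ I_d r/(2πR²) = 8.76×10^-10 T.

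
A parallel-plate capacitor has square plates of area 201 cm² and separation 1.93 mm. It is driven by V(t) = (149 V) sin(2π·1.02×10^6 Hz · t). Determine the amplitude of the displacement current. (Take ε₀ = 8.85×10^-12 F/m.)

0.0880 A

The displacement current equals the conduction current C dV/dt, which peaks at C V₀ ω.
With C = ε₀A/d = (8.85×10^-12)(0.0201)/(1.93×10^-3) = 9.217×10^-11 F and ω = 2πf = 6.409×10^6 rad/s, I_d,max = (9.217×10^-11)(149)(6.409×10^6) = 0.0880 A.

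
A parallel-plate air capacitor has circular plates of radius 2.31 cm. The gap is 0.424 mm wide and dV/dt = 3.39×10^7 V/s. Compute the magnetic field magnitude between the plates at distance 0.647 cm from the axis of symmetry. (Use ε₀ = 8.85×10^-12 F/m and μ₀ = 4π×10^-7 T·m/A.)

2.88×10^-9 T

dE/dt = (dV/dt)/d = 7.995×10^10 V/(m·s); I_d = ε₀(πR²)(dE/dt) = (8.85×10^-12)(1.676×10^-3)(7.995×10^10) = 1.186×10^-3 A.
An Ampèrian loop of radius r encloses a fraction (r/R)² of I_d. Then B·2πr = μ₀ I_d (r/R)², giving B = μ₀ I_d r/(2πR²) = 2.88×10^-9 T.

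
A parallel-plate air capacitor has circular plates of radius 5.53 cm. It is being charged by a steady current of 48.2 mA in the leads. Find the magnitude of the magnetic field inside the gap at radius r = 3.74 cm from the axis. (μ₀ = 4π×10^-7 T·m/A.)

Between the plates the displacement current equals the wire current: I_d = 48.2 mA = 0.0482 A.
For r < R the Ampère–Maxwell law gives B(2πr) = μ₀ I_d (r²/R²), so B = μ₀ I_d r/(2πR²) = (4π×10^-7)(0.0482)(0.0374)/(2π·0.0553²) = 1.18×10^-7 T.

1.18×10^-7 T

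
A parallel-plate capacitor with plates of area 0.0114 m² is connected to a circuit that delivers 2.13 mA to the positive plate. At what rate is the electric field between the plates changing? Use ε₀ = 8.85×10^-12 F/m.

2.11×10^10 V/(m·s)

The displacement current between the plates equals the conduction current, I_d = 2.13 mA.
Since I_d = ε₀ A dE/dt, dE/dt = I_d/(ε₀A) = (2.13×10^-3)/((8.85×10^-12)(0.0114)) = 2.11×10^10 V/(m·s).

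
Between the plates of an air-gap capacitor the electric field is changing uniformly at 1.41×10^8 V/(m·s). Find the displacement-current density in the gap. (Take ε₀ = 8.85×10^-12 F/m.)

J_d = ε₀ ∂E/∂t, so J_d = 1.25×10^-3 A/m².

1.25×10^-3 A/m²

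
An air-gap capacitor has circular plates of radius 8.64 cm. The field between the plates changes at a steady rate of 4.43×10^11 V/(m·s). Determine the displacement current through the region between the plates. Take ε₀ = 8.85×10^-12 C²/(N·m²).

0.0919 A

The displacement current is ε₀ times dΦ_E/dt = ε₀ A dE/dt = (8.85×10^-12)(0.02345)(4.43×10^11) = 0.0919 A.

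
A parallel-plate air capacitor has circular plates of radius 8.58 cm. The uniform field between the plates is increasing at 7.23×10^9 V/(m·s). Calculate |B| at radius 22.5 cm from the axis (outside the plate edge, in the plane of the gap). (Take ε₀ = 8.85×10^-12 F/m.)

I_d = ε₀ dΦ_E/dt = ε₀ πR² (dE/dt) = (8.85×10^-12)(0.02313)(7.23×10^9) = 1.480×10^-3 A through the full plate area.
Outside the plates the loop encloses all of I_d, so B·2πr = μ₀ I_d and B = 1.32×10^-9 T.

1.32×10^-9 T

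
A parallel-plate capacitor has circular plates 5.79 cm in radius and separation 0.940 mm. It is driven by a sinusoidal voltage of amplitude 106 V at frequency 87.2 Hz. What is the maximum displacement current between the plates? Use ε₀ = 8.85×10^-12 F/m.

(dE/dt)_max = V₀ω/d = 6.178×10^7 V/(m·s); ω = 2πf = 547.9 rad/s.
I_d,max = ε₀ A (dE/dt)_max = (8.85×10^-12)(0.01053)(6.178×10^7) = 5.76×10^-6 A.

5.76×10^-6 A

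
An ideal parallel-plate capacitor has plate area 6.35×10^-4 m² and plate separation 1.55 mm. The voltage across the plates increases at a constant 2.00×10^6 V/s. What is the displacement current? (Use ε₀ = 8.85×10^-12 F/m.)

C = ε₀A/d = (8.85×10^-12)(6.35×10^-4)/(1.55×10^-3) = 3.626×10^-12 F.
I_d = C dV/dt = (3.626×10^-12)(2.00×10^6) = 7.25×10^-6 A.

7.25×10^-6 A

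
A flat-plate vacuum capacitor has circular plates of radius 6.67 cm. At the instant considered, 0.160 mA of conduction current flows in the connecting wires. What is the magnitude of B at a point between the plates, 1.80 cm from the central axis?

1.29×10^-10 T

Between the plates the displacement current equals the wire current: I_d = 0.160 mA = 1.60×10^-4 A.
For r < R the Ampère–Maxwell law gives B(2πr) = μ₀ I_d (r²/R²), so B = μ₀ I_d r/(2πR²) = (4π×10^-7)(1.60×10^-4)(0.0180)/(2π·0.0667²) = 1.29×10^-10 T.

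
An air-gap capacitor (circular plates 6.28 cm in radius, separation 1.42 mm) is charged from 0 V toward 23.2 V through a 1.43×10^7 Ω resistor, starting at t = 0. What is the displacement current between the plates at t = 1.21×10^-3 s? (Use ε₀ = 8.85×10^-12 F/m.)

With C = ε₀A/d = (8.85×10^-12)(0.01239)/(1.42×10^-3) = 7.722×10^-11 F, the time constant is τ = RC = 1.104×10^-3 s, so t/τ = 1.096 and e^(−t/τ) = 0.3342.
I_d = I_cond = (V₀/R) e^(−t/τ) = (1.622×10^-6)(0.3342) = 5.42×10^-7 A.

5.42×10^-7 A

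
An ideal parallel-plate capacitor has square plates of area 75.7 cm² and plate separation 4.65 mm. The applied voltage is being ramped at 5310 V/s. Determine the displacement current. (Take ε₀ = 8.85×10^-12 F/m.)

7.65×10^-8 A

C = ε₀A/d = (8.85×10^-12)(7.57×10^-3)/(4.65×10^-3) = 1.441×10^-11 F.
I_d = C dV/dt = (1.441×10^-11)(5310) = 7.65×10^-8 A.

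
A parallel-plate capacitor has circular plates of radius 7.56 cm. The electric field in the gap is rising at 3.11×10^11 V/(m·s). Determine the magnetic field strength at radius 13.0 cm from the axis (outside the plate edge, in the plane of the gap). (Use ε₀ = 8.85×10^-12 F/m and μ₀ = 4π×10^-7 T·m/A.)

Through the whole plate area (πR² = 0.01796 m²), I_d = ε₀ πR² dE/dt = 0.04943 A.
With r > R the enclosed displacement current is the full I_d; B = μ₀ I_d / (2πr) = 7.60×10^-8 T.

7.60×10^-8 T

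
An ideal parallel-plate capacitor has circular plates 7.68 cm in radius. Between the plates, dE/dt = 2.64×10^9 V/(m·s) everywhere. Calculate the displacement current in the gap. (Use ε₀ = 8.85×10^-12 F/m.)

4.33×10^-4 A

With a uniform field, Φ_E = EA, so I_d = ε₀ A dE/dt = 4.33×10^-4 A.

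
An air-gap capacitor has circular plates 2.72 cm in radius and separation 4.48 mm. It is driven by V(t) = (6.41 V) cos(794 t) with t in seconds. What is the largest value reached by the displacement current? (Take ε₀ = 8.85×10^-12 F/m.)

C = ε₀A/d = (8.85×10^-12)(2.324×10^-3)/(4.48×10^-3) = 4.591×10^-12 F; ω = 794 rad/s.
I_d = C dV/dt, so |I_d|_max = C V₀ ω = (4.591×10^-12)(6.41)(794) = 2.34×10^-8 A.

2.34×10^-8 A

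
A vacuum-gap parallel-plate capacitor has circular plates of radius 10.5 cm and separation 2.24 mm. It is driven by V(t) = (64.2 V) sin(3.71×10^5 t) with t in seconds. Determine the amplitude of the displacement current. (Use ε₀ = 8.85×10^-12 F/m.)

C = ε₀A/d = (8.85×10^-12)(0.03464)/(2.24×10^-3) = 1.369×10^-10 F; ω = 3.71×10^5 rad/s.
I_d = C dV/dt, so |I_d|_max = C V₀ ω = (1.369×10^-10)(64.2)(3.71×10^5) = 3.26×10^-3 A.

3.26×10^-3 A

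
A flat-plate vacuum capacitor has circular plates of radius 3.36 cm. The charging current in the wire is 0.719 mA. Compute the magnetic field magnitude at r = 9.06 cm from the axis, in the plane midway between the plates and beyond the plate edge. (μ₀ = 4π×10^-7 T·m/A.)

1.59×10^-9 T

By continuity the displacement current in the gap matches the conduction current: I_d = 7.19×10^-4 A.
Outside the plates the loop encloses all of I_d, so B·2πr = μ₀ I_d and B = 1.59×10^-9 T.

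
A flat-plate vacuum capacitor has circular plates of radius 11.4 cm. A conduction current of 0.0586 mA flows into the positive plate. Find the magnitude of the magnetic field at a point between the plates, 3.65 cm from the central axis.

3.29×10^-11 T

Between the plates the displacement current equals the wire current: I_d = 0.0586 mA = 5.86×10^-5 A.
For r < R the Ampère–Maxwell law gives B(2πr) = μ₀ I_d (r²/R²), so B = μ₀ I_d r/(2πR²) = (4π×10^-7)(5.86×10^-5)(0.0365)/(2π·0.114²) = 3.29×10^-11 T.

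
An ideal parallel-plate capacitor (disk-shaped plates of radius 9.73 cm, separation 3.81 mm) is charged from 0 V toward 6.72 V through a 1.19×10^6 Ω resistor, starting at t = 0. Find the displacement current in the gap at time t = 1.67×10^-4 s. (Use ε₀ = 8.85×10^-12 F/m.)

7.41×10^-7 A

C = ε₀A/d = (8.85×10^-12)(0.02974)/(3.81×10^-3) = 6.908×10^-11 F and τ = RC = 8.221×10^-5 s. I_d in the gap equals the RC charging current.
I_d(t) = (V₀/R) e^(−t/τ) = 5.647×10^-6 · e^(−2.031) = 7.41×10^-7 A.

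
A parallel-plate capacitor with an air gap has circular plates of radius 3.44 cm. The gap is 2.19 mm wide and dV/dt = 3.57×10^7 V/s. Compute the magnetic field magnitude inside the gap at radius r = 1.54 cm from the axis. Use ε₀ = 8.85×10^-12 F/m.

1.40×10^-9 T

With E = V/d, dE/dt = 1.630×10^10 V/(m·s) and πR² = 3.718×10^-3 m², giving I_d = ε₀ πR² dE/dt = 5.363×10^-4 A.
An Ampèrian loop of radius r encloses a fraction (r/R)² of I_d. Then B·2πr = μ₀ I_d (r/R)², giving B = μ₀ I_d r/(2πR²) = 1.40×10^-9 T.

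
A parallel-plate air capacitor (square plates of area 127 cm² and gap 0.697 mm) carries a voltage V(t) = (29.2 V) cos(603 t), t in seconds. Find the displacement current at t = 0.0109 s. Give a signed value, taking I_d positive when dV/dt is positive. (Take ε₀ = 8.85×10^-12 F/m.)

dE/dt = (V₀ω/d)·−sin(ωt) with ωt = 6.5727 rad: (29.2)(603)(-0.2855)/(6.97×10^-4) = -7.212×10^6 V/(m·s).
I_d = ε₀ A dE/dt = (8.85×10^-12)(0.0127)(-7.212×10^6) = -8.11×10^-7 A.

-8.11×10^-7 A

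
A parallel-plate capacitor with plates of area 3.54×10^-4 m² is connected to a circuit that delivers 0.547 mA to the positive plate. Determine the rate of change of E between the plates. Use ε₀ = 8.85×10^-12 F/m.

1.75×10^11 V/(m·s)

Charge continuity gives I_d = I = 5.47×10^-4 A between the plates.
Inverting I_d = ε₀ A dE/dt gives dE/dt = 5.47×10^-4 / (8.85×10^-12 · 3.54×10^-4) = 1.75×10^11 V/(m·s).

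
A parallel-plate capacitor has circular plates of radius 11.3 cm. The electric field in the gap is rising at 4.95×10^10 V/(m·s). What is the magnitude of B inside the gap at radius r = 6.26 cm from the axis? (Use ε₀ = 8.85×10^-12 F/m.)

I_d = ε₀ dΦ_E/dt = ε₀ πR² (dE/dt) = (8.85×10^-12)(0.04011)(4.95×10^10) = 0.01757 A through the full plate area.
∮B·dl = μ₀ I_d,enc with I_d,enc = I_d r²/R² = 5.392×10^-3 A; so B = μ₀ I_d,enc/(2πr) = 1.72×10^-8 T.

1.72×10^-8 T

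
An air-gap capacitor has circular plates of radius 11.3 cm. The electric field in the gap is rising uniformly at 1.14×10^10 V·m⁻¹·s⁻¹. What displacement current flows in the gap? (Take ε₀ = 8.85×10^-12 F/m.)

I_d = ε₀ A (dE/dt) = (8.85×10^-12)(0.04011 m²)(1.14×10^10) = 4.05×10^-3 A.

4.05×10^-3 A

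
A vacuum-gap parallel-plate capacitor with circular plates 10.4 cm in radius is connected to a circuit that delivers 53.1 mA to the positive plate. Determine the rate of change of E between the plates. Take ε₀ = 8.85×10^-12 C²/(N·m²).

The displacement current between the plates equals the conduction current, I_d = 53.1 mA.
Since I_d = ε₀ A dE/dt, dE/dt = I_d/(ε₀A) = (0.0531)/((8.85×10^-12)(0.03398)) = 1.77×10^11 V/(m·s).

1.77×10^11 V/(m·s)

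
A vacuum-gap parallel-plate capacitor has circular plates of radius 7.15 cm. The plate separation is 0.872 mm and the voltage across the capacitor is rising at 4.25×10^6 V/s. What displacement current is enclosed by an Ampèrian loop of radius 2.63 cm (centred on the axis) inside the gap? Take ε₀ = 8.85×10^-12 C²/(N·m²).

I_d = C dV/dt with C = ε₀πR²/d = 1.630×10^-10 F, so I_d = (1.630×10^-10)(4.25×10^6) = 6.928×10^-4 A.
The field is uniform, so I_d,enc = I_d (r/R)² = (6.928×10^-4)(2.63/7.15)² = 9.37×10^-5 A.

9.37×10^-5 A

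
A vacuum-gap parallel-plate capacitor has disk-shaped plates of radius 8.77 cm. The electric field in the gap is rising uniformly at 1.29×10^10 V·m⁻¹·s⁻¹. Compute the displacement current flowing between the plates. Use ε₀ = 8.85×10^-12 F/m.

2.76×10^-3 A

I_d = ε₀ A (dE/dt) = (8.85×10^-12)(0.02416 m²)(1.29×10^10) = 2.76×10^-3 A.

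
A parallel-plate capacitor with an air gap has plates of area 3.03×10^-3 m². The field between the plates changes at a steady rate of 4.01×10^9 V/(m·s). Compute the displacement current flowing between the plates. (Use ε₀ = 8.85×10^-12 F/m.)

With a uniform field, Φ_E = EA, so I_d = ε₀ A dE/dt = 1.08×10^-4 A.

1.08×10^-4 A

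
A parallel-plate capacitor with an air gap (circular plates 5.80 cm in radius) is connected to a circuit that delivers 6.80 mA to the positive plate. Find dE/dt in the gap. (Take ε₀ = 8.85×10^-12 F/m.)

The displacement current between the plates equals the conduction current, I_d = 6.80 mA.
Since I_d = ε₀ A dE/dt, dE/dt = I_d/(ε₀A) = (6.80×10^-3)/((8.85×10^-12)(0.01057)) = 7.27×10^10 V/(m·s).

7.27×10^10 V/(m·s)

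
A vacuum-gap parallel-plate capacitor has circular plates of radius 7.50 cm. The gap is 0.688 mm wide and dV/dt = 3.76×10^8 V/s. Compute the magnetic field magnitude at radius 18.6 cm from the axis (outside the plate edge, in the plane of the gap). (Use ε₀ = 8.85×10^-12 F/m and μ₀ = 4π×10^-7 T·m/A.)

9.19×10^-8 T

I_d = C dV/dt with C = ε₀πR²/d = 2.273×10^-10 F, so I_d = (2.273×10^-10)(3.76×10^8) = 0.08546 A.
With r > R the enclosed displacement current is the full I_d; B = μ₀ I_d / (2πr) = 9.19×10^-8 T.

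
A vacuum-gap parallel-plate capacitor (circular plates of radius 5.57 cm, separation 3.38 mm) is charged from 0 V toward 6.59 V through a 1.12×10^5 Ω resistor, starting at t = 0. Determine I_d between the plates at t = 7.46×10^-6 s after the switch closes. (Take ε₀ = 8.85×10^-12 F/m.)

With C = ε₀A/d = (8.85×10^-12)(9.747×10^-3)/(3.38×10^-3) = 2.552×10^-11 F, the time constant is τ = RC = 2.858×10^-6 s, so t/τ = 2.610 and e^(−t/τ) = 0.07353.
I_d = I_cond = (V₀/R) e^(−t/τ) = (5.884×10^-5)(0.07353) = 4.33×10^-6 A.

4.33×10^-6 A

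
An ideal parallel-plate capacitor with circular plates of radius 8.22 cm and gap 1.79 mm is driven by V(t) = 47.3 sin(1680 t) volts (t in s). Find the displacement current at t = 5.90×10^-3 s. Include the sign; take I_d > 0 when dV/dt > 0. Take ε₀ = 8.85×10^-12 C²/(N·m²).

dV/dt = (47.3)(1680)·cos(9.912) = -7.022×10^4 V/s.
I_d = C dV/dt with C = ε₀A/d = (8.85×10^-12)(0.02123)/(1.79×10^-3) = 1.050×10^-10 F, so I_d = (1.050×10^-10)(-7.022×10^4) = -7.37×10^-6 A.

-7.37×10^-6 A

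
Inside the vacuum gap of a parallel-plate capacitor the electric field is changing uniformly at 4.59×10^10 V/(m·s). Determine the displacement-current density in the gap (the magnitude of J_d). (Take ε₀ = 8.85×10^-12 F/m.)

J_d = ε₀ ∂E/∂t, so J_d = 0.406 A/m².

0.406 A/m²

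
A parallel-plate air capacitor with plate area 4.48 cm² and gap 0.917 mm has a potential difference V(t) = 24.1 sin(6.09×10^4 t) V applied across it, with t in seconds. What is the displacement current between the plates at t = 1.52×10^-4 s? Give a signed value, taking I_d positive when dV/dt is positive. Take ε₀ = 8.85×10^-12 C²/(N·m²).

dE/dt = (V₀ω/d)·cos(ωt) with ωt = 9.2568 rad: (24.1)(6.09×10^4)(-0.9859)/(9.17×10^-4) = -1.578×10^9 V/(m·s).
I_d = ε₀ A dE/dt = (8.85×10^-12)(4.48×10^-4)(-1.578×10^9) = -6.26×10^-6 A.

-6.26×10^-6 A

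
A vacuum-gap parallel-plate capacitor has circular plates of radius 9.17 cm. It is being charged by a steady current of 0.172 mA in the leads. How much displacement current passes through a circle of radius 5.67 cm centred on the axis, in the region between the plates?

No conduction current crosses the gap, so I_d there equals the 1.72×10^-4 A in the leads.
Through an area πr² the displacement current is I_d·(πr²/πR²) = I_d (r/R)² = 6.58×10^-5 A.

6.58×10^-5 A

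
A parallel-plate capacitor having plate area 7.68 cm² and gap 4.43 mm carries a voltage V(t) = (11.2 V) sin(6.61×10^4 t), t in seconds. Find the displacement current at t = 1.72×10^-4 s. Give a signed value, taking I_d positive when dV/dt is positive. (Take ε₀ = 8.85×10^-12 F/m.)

dE/dt = (V₀ω/d)·cos(ωt) with ωt = 11.3692 rad: (11.2)(6.61×10^4)(0.3650)/(4.43×10^-3) = 6.100×10^7 V/(m·s).
I_d = ε₀ A dE/dt = (8.85×10^-12)(7.68×10^-4)(6.100×10^7) = 4.15×10^-7 A.

4.15×10^-7 A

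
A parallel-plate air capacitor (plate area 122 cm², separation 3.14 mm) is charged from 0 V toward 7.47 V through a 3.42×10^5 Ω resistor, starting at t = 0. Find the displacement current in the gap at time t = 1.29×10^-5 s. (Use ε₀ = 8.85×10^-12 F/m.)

C = ε₀A/d = (8.85×10^-12)(0.0122)/(3.14×10^-3) = 3.439×10^-11 F and τ = RC = 1.176×10^-5 s. I_d in the gap equals the RC charging current.
I_d(t) = (V₀/R) e^(−t/τ) = 2.184×10^-5 · e^(−1.097) = 7.29×10^-6 A.

7.29×10^-6 A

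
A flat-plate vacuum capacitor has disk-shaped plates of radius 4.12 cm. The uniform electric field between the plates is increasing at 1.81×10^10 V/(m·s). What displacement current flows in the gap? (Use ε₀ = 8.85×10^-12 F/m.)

8.54×10^-4 A

With a uniform field, Φ_E = EA, so I_d = ε₀ A dE/dt = 8.54×10^-4 A.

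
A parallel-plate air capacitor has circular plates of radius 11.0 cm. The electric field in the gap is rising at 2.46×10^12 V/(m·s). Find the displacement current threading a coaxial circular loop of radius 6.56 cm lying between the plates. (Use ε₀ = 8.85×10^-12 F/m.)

I_d = ε₀ dΦ_E/dt = ε₀ πR² (dE/dt) = (8.85×10^-12)(0.03801)(2.46×10^12) = 0.8275 A through the full plate area.
Through an area πr² the displacement current is I_d·(πr²/πR²) = I_d (r/R)² = 0.294 A.

0.294 A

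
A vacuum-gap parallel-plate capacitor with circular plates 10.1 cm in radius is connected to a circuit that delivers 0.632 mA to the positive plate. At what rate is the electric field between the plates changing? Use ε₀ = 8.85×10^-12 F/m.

Charge continuity gives I_d = I = 6.32×10^-4 A between the plates.
Inverting I_d = ε₀ A dE/dt gives dE/dt = 6.32×10^-4 / (8.85×10^-12 · 0.03205) = 2.23×10^9 V/(m·s).

2.23×10^9 V/(m·s)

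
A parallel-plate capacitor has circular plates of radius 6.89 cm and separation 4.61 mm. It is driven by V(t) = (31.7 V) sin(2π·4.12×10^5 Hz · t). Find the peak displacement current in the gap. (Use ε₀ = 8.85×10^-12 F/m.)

The displacement current equals the conduction current C dV/dt, which peaks at C V₀ ω.
With C = ε₀A/d = (8.85×10^-12)(0.01491)/(4.61×10^-3) = 2.862×10^-11 F and ω = 2πf = 2.589×10^6 rad/s, I_d,max = (2.862×10^-11)(31.7)(2.589×10^6) = 2.35×10^-3 A.

2.35×10^-3 A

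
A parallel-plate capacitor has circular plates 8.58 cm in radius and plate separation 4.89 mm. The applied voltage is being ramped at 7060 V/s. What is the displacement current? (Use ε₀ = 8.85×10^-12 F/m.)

The displacement current equals the charging current C dV/dt. With C = ε₀A/d = (8.85×10^-12)(0.02313)/(4.89×10^-3) = 4.186×10^-11 F, I_d = (4.186×10^-11)(7060) = 2.96×10^-7 A.

2.96×10^-7 A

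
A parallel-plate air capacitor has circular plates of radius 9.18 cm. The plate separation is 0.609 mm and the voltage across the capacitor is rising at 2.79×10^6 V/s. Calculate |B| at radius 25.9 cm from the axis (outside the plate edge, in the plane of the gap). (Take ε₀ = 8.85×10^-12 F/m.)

8.29×10^-10 T

I_d = C dV/dt with C = ε₀πR²/d = 3.847×10^-10 F, so I_d = (3.847×10^-10)(2.79×10^6) = 1.073×10^-3 A.
For r ≥ R the full I_d is enclosed: B = μ₀ I_d/(2πr) = (4π×10^-7)(1.073×10^-3)/(2π·0.259) = 8.29×10^-10 T.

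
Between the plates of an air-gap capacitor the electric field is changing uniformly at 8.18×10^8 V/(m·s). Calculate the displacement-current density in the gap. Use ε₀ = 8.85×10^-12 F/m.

7.24×10^-3 A/m²

J_d = ε₀ dE/dt = (8.85×10^-12)(8.18×10^8) = 7.24×10^-3 A/m².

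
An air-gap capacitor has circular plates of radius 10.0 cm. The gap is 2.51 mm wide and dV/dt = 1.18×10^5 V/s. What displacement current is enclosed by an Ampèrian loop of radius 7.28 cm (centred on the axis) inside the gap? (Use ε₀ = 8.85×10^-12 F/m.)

6.93×10^-6 A

dE/dt = (dV/dt)/d = 4.701×10^7 V/(m·s); I_d = ε₀(πR²)(dE/dt) = (8.85×10^-12)(0.03142)(4.701×10^7) = 1.307×10^-5 A.
Since J_d is uniform, the enclosed fraction is (r/R)² = 0.5300, giving I_d,enc = 6.93×10^-6 A.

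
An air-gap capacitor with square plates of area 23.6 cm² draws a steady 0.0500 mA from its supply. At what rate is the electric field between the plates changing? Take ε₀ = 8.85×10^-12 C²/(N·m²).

2.39×10^9 V/(m·s)

The displacement current between the plates equals the conduction current, I_d = 0.0500 mA.
Inverting I_d = ε₀ A dE/dt gives dE/dt = 5.00×10^-5 / (8.85×10^-12 · 2.36×10^-3) = 2.39×10^9 V/(m·s).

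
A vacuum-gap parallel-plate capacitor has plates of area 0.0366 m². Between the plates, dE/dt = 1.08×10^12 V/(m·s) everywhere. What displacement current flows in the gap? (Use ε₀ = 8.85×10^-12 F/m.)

With a uniform field, Φ_E = EA, so I_d = ε₀ A dE/dt = 0.350 A.

0.350 A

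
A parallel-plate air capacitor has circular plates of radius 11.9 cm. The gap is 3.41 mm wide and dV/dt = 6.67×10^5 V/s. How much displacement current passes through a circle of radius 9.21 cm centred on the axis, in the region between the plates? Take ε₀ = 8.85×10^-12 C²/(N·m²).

With E = V/d, dE/dt = 1.956×10^8 V/(m·s) and πR² = 0.04449 m², giving I_d = ε₀ πR² dE/dt = 7.701×10^-5 A.
The field is uniform, so I_d,enc = I_d (r/R)² = (7.701×10^-5)(9.21/11.9)² = 4.61×10^-5 A.

4.61×10^-5 A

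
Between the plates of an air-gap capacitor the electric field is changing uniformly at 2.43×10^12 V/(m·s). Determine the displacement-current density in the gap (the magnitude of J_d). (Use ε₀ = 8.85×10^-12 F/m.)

The displacement-current density is ε₀ ∂E/∂t = (8.85×10^-12)(2.43×10^12) = 21.5 A/m².

21.5 A/m²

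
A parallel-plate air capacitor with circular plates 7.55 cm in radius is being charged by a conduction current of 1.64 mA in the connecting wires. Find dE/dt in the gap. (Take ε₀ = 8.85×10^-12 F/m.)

1.03×10^10 V/(m·s)

By continuity, I_d in the gap equals the 1.64 mA flowing in the wire.
Since I_d = ε₀ A dE/dt, dE/dt = I_d/(ε₀A) = (1.64×10^-3)/((8.85×10^-12)(0.01791)) = 1.03×10^10 V/(m·s).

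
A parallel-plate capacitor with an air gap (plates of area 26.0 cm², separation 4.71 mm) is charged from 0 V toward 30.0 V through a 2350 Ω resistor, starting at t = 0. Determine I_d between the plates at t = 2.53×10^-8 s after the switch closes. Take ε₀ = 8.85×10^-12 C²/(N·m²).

C = ε₀A/d = (8.85×10^-12)(2.60×10^-3)/(4.71×10^-3) = 4.885×10^-12 F and τ = RC = 1.148×10^-8 s. I_d in the gap equals the RC charging current.
I_d(t) = (V₀/R) e^(−t/τ) = 0.01277 · e^(−2.204) = 1.41×10^-3 A.

1.41×10^-3 A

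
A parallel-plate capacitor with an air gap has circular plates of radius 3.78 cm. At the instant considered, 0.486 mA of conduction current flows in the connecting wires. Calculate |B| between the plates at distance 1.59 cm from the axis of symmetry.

No conduction current crosses the gap, so I_d there equals the 4.86×10^-4 A in the leads.
An Ampèrian loop of radius r encloses a fraction (r/R)² of I_d. Then B·2πr = μ₀ I_d (r/R)², giving B = μ₀ I_d r/(2πR²) = 1.08×10^-9 T.

1.08×10^-9 T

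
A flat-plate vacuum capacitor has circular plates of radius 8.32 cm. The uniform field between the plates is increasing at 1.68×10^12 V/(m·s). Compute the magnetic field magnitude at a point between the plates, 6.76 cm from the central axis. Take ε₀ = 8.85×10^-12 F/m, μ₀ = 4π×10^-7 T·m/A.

Total displacement current: I_d = ε₀(πR²)(dE/dt) = (8.85×10^-12)(0.02175)(1.68×10^12) = 0.3234 A.
An Ampèrian loop of radius r encloses a fraction (r/R)² of I_d. Then B·2πr = μ₀ I_d (r/R)², giving B = μ₀ I_d r/(2πR²) = 6.32×10^-7 T.

6.32×10^-7 T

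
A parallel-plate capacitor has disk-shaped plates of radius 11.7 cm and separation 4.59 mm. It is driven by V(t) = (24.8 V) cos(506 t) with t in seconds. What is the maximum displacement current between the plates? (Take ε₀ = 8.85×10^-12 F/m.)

C = ε₀A/d = (8.85×10^-12)(0.04301)/(4.59×10^-3) = 8.293×10^-11 F; ω = 506 rad/s.
I_d = C dV/dt, so |I_d|_max = C V₀ ω = (8.293×10^-11)(24.8)(506) = 1.04×10^-6 A.

1.04×10^-6 A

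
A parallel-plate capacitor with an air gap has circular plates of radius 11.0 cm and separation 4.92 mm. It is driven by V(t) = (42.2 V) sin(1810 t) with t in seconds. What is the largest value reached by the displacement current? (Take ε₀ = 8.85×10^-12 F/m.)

(dE/dt)_max = V₀ω/d = 1.552×10^7 V/(m·s); ω = 1810 rad/s.
I_d,max = ε₀ A (dE/dt)_max = (8.85×10^-12)(0.03801)(1.552×10^7) = 5.22×10^-6 A.

5.22×10^-6 A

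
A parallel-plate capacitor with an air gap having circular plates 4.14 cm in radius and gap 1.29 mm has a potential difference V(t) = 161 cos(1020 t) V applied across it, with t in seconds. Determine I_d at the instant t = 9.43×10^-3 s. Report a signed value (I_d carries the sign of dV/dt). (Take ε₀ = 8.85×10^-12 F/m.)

1.17×10^-6 A

dE/dt = (V₀ω/d)·−sin(ωt) with ωt = 9.6186 rad: (161)(1020)(0.1926)/(1.29×10^-3) = 2.452×10^7 V/(m·s).
I_d = ε₀ A dE/dt = (8.85×10^-12)(5.385×10^-3)(2.452×10^7) = 1.17×10^-6 A.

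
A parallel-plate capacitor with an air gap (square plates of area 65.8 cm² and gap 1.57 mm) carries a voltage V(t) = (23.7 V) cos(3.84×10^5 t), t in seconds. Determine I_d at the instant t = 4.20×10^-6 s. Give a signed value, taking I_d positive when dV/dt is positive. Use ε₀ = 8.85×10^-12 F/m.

-3.37×10^-4 A

dV/dt = (23.7)(3.84×10^5)·−sin(1.6128) = -9.093×10^6 V/s.
I_d = C dV/dt with C = ε₀A/d = (8.85×10^-12)(6.58×10^-3)/(1.57×10^-3) = 3.709×10^-11 F, so I_d = (3.709×10^-11)(-9.093×10^6) = -3.37×10^-4 A.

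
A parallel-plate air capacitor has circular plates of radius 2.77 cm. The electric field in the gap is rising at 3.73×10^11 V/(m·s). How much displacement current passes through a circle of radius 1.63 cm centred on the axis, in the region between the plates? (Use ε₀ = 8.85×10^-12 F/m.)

2.76×10^-3 A

Total displacement current: I_d = ε₀(πR²)(dE/dt) = (8.85×10^-12)(2.411×10^-3)(3.73×10^11) = 7.959×10^-3 A.
Since J_d is uniform, the enclosed fraction is (r/R)² = 0.3463, giving I_d,enc = 2.76×10^-3 A.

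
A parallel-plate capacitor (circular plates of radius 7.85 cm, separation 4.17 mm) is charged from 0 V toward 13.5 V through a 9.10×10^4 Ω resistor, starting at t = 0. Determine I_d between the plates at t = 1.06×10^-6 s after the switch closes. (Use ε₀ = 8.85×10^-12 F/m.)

With C = ε₀A/d = (8.85×10^-12)(0.01936)/(4.17×10^-3) = 4.109×10^-11 F, the time constant is τ = RC = 3.739×10^-6 s, so t/τ = 0.2835 and e^(−t/τ) = 0.7531.
I_d = I_cond = (V₀/R) e^(−t/τ) = (1.484×10^-4)(0.7531) = 1.12×10^-4 A.

1.12×10^-4 A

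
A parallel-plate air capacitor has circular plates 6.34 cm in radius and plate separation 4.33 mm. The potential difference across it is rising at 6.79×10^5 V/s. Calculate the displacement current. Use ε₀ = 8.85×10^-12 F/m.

1.75×10^-5 A

E = V/d so dE/dt = (dV/dt)/d = 1.568×10^8 V/(m·s), and I_d = ε₀ A dE/dt = (8.85×10^-12)(0.01263)(1.568×10^8) = 1.75×10^-5 A.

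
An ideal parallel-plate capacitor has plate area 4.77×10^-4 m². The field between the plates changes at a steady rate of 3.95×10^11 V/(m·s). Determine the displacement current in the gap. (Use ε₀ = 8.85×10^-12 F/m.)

1.67×10^-3 A

The displacement current is ε₀ times dΦ_E/dt = ε₀ A dE/dt = (8.85×10^-12)(4.77×10^-4)(3.95×10^11) = 1.67×10^-3 A.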